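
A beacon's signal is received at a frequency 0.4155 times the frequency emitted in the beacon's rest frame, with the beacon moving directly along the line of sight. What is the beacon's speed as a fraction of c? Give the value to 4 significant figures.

β ≈ 0.7056

f_obs/f_src = √((1−β)/(1+β)) = 0.4155  ⇒  (1−β)/(1+β) = 0.172640
β = |1 − D²|/(1 + D²) = |1 − 0.172640|/(1 + 0.172640) = 0.7056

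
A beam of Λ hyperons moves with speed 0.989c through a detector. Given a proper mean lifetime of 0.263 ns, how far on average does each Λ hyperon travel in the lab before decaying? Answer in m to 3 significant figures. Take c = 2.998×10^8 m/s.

γ = 1/√(1 − 0.989²) = 6.7606
Dilated lifetime: Δt = γτ₀ = 6.7606 × 0.263 ns = 1.7780 ns
d = vΔt = 0.989c × 1.7780 ns = 2.9650×10^8 m/s × 1.7780×10^-9 s = 0.527 m

d ≈ 0.527 m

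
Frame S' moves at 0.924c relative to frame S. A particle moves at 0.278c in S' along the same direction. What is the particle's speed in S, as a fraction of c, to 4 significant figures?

u ≈ 0.9563c

Relativistic velocity addition: u = (u' + v)/(1 + u'v/c²)
= (0.278 + 0.924)/(1 + 0.278×0.924) = 1.202/1.25687 = 0.9563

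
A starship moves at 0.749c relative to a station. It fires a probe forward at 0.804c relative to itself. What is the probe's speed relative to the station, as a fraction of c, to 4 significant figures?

Relativistic velocity addition: u = (u' + v)/(1 + u'v/c²)
= (0.804 + 0.749)/(1 + 0.804×0.749) = 1.553/1.60220 = 0.9693

u ≈ 0.9693c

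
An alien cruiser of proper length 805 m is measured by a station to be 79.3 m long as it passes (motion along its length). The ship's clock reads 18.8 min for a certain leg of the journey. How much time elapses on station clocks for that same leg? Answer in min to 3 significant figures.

Length contraction ⇒ γ = L₀/L = 805/79.3 = 10.151
Time dilation: Δt = γτ₀ = 10.151 × 18.8 min = 191 min

Δt ≈ 191 min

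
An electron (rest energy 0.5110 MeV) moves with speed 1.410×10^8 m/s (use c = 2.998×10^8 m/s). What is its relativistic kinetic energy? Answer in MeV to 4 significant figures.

K ≈ 0.06804 MeV

β = v/c = 1.410×10^8 / 2.998×10^8 = 0.470314
γ = 1/√(1 − 0.470314²) = 1.13315
K = (γ − 1)m₀c² = (1.13315 − 1) × 0.5110 MeV = 0.133145 × 0.5110 MeV = 0.06804 MeV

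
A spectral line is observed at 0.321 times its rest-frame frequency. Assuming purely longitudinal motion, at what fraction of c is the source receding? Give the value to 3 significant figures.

β ≈ 0.813

f_obs/f_src = √((1−β)/(1+β)) = 0.321  ⇒  (1−β)/(1+β) = 0.10304
β = |1 − D²|/(1 + D²) = |1 − 0.10304|/(1 + 0.10304) = 0.813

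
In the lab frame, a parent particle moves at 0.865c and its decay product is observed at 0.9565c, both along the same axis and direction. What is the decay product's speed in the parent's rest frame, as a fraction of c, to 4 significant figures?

Inverse velocity addition: u' = (u − v)/(1 − uv/c²)
= (0.9565 − 0.865)/(1 − 0.9565×0.865) = 0.09150/0.172628 = 0.5300

u' ≈ 0.5300c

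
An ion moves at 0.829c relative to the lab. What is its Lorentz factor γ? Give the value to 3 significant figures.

γ = 1/√(1 − β²) = 1/√(1 − 0.829²) = 1/√(0.31276) = 1.79

γ ≈ 1.79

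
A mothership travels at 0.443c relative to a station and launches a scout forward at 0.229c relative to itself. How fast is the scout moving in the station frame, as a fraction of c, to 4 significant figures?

u ≈ 0.6101c

Compose boost 2: (0.229 + 0.443)/(1 + 0.229×0.443) = 0.6720/1.10145 = 0.6101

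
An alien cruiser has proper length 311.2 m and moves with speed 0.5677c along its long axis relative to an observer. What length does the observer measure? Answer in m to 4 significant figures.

L ≈ 256.2 m

γ = 1/√(1 − 0.5677²) = 1.21472
Length contraction: L = L₀/γ = 311.2/1.21472 = 256.2 m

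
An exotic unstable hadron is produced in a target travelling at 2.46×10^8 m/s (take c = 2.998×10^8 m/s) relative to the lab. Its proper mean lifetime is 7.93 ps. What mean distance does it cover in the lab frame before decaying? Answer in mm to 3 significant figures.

d ≈ 3.41 mm

β = v/c = 2.46×10^8 / 2.998×10^8 = 0.82055
γ = 1/√(1 − 0.82055²) = 1.7495
Dilated lifetime: Δt = γτ₀ = 1.7495 × 7.93 ps = 13.874 ps
d = vΔt = 0.82055c × 13.874 ps = 2.4600×10^8 m/s × 1.3874×10^-11 s = 3.41 mm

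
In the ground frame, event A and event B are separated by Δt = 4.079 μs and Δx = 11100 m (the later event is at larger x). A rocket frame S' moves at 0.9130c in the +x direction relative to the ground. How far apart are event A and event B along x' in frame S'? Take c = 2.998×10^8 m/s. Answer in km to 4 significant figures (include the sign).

Δx' ≈ 24.47 km

γ = 1/√(1 − 0.9130²) = 2.45122
Δx' = γ(Δx − vΔt) = 2.45122 × (11100 m − 0.9130×(2.998×10^8 m/s)×4.079×10^-6 s)
= 2.45122 × (9983.51 m) = 24.47 km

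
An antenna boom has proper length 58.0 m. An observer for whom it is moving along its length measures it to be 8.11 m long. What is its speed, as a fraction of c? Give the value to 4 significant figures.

β ≈ 0.9902

γ = L₀/L = 58.0/8.11 = 7.15166
β = √(1 − 1/γ²) = 0.9902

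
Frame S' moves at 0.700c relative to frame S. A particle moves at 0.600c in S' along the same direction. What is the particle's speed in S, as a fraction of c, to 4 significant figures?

u ≈ 0.9155c

Relativistic velocity addition: u = (u' + v)/(1 + u'v/c²)
= (0.600 + 0.700)/(1 + 0.600×0.700) = 1.300/1.42000 = 0.9155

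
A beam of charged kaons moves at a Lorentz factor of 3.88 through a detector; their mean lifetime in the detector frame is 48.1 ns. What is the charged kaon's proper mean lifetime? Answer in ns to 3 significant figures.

γ = 3.88 (given)
Proper time: τ₀ = Δt/γ = 48.1/3.88 = 12.4 ns

τ₀ ≈ 12.4 ns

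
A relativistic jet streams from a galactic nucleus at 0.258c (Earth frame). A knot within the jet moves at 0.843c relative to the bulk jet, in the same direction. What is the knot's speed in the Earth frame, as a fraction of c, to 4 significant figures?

u ≈ 0.9043c

Relativistic velocity addition: u = (u' + v)/(1 + u'v/c²)
= (0.843 + 0.258)/(1 + 0.843×0.258) = 1.101/1.21749 = 0.9043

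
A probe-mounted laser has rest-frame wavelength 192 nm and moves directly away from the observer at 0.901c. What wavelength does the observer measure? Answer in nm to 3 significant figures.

Relativistic Doppler: λ_obs = λ_src √((1+β)/(1−β))
= 192 × √(1.9010/0.099000) = 192 × 4.3820 = 841 nm

λ_obs ≈ 841 nm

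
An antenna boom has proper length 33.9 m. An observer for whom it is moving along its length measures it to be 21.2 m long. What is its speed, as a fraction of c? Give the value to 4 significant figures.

β ≈ 0.7803

γ = L₀/L = 33.9/21.2 = 1.59906
β = √(1 − 1/γ²) = 0.7803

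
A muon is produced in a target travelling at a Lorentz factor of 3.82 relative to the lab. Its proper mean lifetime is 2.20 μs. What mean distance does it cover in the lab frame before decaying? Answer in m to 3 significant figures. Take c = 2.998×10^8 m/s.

β = √(1 − 1/γ²) = √(1 − 1/3.82²) = 0.96513
Dilated lifetime: Δt = γτ₀ = 3.82 × 2.20 μs = 8.4040 μs
d = vΔt = 0.96513c × 8.4040 μs = 2.8935×10^8 m/s × 8.4040×10^-6 s = 2430 m

d ≈ 2430 m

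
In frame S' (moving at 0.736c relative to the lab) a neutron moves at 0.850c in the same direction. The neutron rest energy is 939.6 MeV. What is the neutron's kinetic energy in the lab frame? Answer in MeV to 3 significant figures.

u_lab = (0.850 + 0.736)/(1 + 0.850×0.736) = 0.975640
γ = 1/√(1 − 0.975640²) = 4.5583
K = (γ − 1)m₀c² = (4.5583 − 1) × 939.6 = 3.5583 × 939.6 = 3340 MeV

K ≈ 3340 MeV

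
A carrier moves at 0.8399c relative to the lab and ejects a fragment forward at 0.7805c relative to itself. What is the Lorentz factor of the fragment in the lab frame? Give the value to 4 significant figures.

u_lab = (0.7805 + 0.8399)/(1 + 0.7805×0.8399) = 1.6204/1.655542 = 0.9787731
γ = 1/√(1 − 0.9787731²) = 4.879

γ ≈ 4.879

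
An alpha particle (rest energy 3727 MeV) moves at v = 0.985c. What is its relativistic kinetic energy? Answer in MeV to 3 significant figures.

K ≈ 17900 MeV

γ = 1/√(1 − 0.985²) = 5.7953
K = (γ − 1)m₀c² = (5.7953 − 1) × 3727 MeV = 4.7953 × 3727 MeV = 17900 MeV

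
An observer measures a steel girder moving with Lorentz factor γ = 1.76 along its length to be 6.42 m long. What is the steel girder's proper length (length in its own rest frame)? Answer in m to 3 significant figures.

L₀ ≈ 11.3 m

γ = 1.76 (given)
L₀ = γL = 1.76 × 6.42 = 11.3 m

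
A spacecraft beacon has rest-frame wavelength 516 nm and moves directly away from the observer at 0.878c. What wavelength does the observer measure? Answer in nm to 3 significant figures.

Relativistic Doppler: λ_obs = λ_src √((1+β)/(1−β))
= 516 × √(1.8780/0.12200) = 516 × 3.9234 = 2020 nm

λ_obs ≈ 2020 nm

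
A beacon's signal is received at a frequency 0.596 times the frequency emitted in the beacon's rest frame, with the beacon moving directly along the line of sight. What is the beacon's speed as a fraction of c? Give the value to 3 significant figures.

f_obs/f_src = √((1−β)/(1+β)) = 0.596  ⇒  (1−β)/(1+β) = 0.35522
β = |1 − D²|/(1 + D²) = |1 − 0.35522|/(1 + 0.35522) = 0.476

β ≈ 0.476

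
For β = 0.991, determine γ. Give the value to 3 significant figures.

γ ≈ 7.47

γ = 1/√(1 − β²) = 1/√(1 − 0.991²) = 1/√(0.017919) = 7.47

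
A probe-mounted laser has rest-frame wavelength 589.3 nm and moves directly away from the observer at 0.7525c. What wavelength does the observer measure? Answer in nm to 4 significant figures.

λ_obs ≈ 1568 nm

Relativistic Doppler: λ_obs = λ_src √((1+β)/(1−β))
= 589.3 × √(1.75250/0.247500) = 589.3 × 2.66098 = 1568 nm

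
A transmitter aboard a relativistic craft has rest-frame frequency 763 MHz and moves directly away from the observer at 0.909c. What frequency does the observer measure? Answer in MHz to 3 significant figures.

Relativistic Doppler: f_obs = f_src √((1−β)/(1+β))
= 763 × √(0.091000/1.9090) = 763 × 0.21833 = 167 MHz

f_obs ≈ 167 MHz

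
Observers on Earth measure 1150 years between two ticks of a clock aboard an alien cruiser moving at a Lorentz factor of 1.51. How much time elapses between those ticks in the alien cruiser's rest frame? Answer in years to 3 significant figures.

γ = 1.51 (given)
Proper time: τ₀ = Δt/γ = 1150/1.51 = 762 years

τ₀ ≈ 762 years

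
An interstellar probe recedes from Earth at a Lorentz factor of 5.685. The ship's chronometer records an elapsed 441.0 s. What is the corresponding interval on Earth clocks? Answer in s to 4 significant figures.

γ = 5.685 (given)
Time dilation: Δt = γτ₀ = 5.685 × 441.0 s = 2507 s

Δt ≈ 2507 s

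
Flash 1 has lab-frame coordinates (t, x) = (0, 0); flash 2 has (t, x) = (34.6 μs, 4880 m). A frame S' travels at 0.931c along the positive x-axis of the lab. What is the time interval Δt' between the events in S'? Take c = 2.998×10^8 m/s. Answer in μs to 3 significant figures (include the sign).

Δt' ≈ 53.3 μs

γ = 1/√(1 − 0.931²) = 2.7396
Δt' = γ(Δt − vΔx/c²) = 2.7396 × (34.6 μs − 0.931×4880 m / (2.998×10^8 m/s))
= 2.7396 × (19.446 μs) = 53.3 μs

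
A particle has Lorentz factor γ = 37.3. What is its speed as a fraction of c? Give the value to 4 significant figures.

β ≈ 0.9996

β = √(1 − 1/γ²) = √(1 − 1/37.3²) = √(0.999281) = 0.9996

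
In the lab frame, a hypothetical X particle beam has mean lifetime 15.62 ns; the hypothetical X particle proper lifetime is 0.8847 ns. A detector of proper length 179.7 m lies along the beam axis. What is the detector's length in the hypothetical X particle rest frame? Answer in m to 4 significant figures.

L ≈ 10.18 m

Time dilation ⇒ γ = Δt/τ₀ = 15.62/0.8847 = 17.6557
Length contraction: L = L₀/γ = 179.7/17.6557 = 10.18 m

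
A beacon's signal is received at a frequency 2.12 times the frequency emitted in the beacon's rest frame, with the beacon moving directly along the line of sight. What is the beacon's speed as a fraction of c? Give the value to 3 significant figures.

β ≈ 0.636

f_obs/f_src = √((1+β)/(1−β)) = 2.12  ⇒  (1+β)/(1−β) = 4.4944
β = |1 − D²|/(1 + D²) = |1 − 4.4944|/(1 + 4.4944) = 0.636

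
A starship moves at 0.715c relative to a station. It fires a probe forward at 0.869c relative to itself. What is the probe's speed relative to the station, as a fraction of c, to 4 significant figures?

Relativistic velocity addition: u = (u' + v)/(1 + u'v/c²)
= (0.869 + 0.715)/(1 + 0.869×0.715) = 1.584/1.62133 = 0.9770

u ≈ 0.9770c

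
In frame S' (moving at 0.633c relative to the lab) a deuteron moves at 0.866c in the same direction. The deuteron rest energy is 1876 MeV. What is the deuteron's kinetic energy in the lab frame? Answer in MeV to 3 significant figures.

u_lab = (0.866 + 0.633)/(1 + 0.866×0.633) = 0.968235
γ = 1/√(1 − 0.968235²) = 3.9993
K = (γ − 1)m₀c² = (3.9993 − 1) × 1876 = 2.9993 × 1876 = 5630 MeV

K ≈ 5630 MeV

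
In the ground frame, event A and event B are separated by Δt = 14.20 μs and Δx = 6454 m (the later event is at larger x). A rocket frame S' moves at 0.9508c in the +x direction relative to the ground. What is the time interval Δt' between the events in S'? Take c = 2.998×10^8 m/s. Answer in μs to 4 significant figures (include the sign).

γ = 1/√(1 − 0.9508²) = 3.22783
Δt' = γ(Δt − vΔx/c²) = 3.22783 × (14.20 μs − 0.9508×6454 m / (2.998×10^8 m/s))
= 3.22783 × (-6.26852 μs) = -20.23 μs

Δt' ≈ -20.23 μs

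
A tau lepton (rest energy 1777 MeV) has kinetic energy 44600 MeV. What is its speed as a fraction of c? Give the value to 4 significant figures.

γ = 1 + K/(m₀c²) = 1 + 44600/1777 = 26.0985
β = √(1 − 1/γ²) = 0.9993

β ≈ 0.9993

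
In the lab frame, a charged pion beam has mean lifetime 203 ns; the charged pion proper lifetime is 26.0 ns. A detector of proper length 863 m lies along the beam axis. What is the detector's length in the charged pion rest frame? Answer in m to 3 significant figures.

Time dilation ⇒ γ = Δt/τ₀ = 203/26.0 = 7.8077
Length contraction: L = L₀/γ = 863/7.8077 = 111 m

L ≈ 111 m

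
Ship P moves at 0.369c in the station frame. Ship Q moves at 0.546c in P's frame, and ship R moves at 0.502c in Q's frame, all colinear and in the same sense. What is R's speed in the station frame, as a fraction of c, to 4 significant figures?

Compose boost 2: (0.546 + 0.369)/(1 + 0.546×0.369) = 0.9150/1.20147 = 0.761565
Compose boost 3: (0.502 + 0.761565)/(1 + 0.502×0.761565) = 1.26356/1.38231 = 0.9141

u ≈ 0.9141c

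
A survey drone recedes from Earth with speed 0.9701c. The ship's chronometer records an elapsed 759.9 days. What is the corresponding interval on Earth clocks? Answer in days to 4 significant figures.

Δt ≈ 3131 days

γ = 1/√(1 − 0.9701²) = 4.12022
Time dilation: Δt = γτ₀ = 4.12022 × 759.9 days = 3131 days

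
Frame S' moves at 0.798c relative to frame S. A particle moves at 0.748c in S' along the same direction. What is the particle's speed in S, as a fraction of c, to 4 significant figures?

u ≈ 0.9681c

Relativistic velocity addition: u = (u' + v)/(1 + u'v/c²)
= (0.748 + 0.798)/(1 + 0.748×0.798) = 1.546/1.59690 = 0.9681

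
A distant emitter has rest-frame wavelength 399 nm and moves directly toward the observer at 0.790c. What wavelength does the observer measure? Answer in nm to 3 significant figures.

Relativistic Doppler: λ_obs = λ_src √((1−β)/(1+β))
= 399 × √(0.21000/1.7900) = 399 × 0.34252 = 137 nm

λ_obs ≈ 137 nm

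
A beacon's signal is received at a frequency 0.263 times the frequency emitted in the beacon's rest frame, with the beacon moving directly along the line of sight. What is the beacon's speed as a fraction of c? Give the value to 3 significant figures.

β ≈ 0.871

f_obs/f_src = √((1−β)/(1+β)) = 0.263  ⇒  (1−β)/(1+β) = 0.069169
β = |1 − D²|/(1 + D²) = |1 − 0.069169|/(1 + 0.069169) = 0.871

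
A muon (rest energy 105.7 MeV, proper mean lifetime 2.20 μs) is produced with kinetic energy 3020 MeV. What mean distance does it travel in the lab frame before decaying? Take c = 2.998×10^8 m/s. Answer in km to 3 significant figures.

d ≈ 19.5 km

γ = 1 + K/(m₀c²) = 1 + 3020/105.7 = 29.571
β = √(1 − 1/γ²) = 0.99943
Dilated lifetime: γτ₀ = 29.571 × 2.20 μs = 65.057 μs
d = βc·γτ₀ = 0.99943 × (2.998×10^8 m/s) × 6.5057×10^-5 s = 19.5 km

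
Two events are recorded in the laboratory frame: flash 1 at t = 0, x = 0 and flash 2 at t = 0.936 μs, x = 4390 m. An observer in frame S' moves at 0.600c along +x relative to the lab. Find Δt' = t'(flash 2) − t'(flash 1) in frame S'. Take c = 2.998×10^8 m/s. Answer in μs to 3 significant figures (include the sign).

Δt' ≈ -9.81 μs

γ = 1/√(1 − 0.600²) = 1.2500
Δt' = γ(Δt − vΔx/c²) = 1.2500 × (0.936 μs − 0.600×4390 m / (2.998×10^8 m/s))
= 1.2500 × (-7.8499 μs) = -9.81 μs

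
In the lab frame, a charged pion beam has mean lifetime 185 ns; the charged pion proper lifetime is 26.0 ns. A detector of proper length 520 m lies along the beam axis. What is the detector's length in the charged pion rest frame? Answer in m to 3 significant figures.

Time dilation ⇒ γ = Δt/τ₀ = 185/26.0 = 7.1154
Length contraction: L = L₀/γ = 520/7.1154 = 73.1 m

L ≈ 73.1 m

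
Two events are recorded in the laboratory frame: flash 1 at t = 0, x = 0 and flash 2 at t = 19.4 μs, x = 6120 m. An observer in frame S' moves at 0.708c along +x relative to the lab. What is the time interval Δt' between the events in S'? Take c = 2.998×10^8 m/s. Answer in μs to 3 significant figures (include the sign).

γ = 1/√(1 − 0.708²) = 1.4160
Δt' = γ(Δt − vΔx/c²) = 1.4160 × (19.4 μs − 0.708×6120 m / (2.998×10^8 m/s))
= 1.4160 × (4.9472 μs) = 7.01 μs

Δt' ≈ 7.01 μs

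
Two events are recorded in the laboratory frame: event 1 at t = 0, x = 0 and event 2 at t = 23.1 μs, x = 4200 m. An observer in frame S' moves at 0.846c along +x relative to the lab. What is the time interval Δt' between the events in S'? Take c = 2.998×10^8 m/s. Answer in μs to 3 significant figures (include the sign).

γ = 1/√(1 − 0.846²) = 1.8755
Δt' = γ(Δt − vΔx/c²) = 1.8755 × (23.1 μs − 0.846×4200 m / (2.998×10^8 m/s))
= 1.8755 × (11.248 μs) = 21.1 μs

Δt' ≈ 21.1 μs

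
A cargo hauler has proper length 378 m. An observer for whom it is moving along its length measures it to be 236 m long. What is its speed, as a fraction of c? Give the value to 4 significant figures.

β ≈ 0.7812

γ = L₀/L = 378/236 = 1.60169
β = √(1 − 1/γ²) = 0.7812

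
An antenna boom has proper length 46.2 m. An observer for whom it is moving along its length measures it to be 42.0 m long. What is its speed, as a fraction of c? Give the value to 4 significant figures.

γ = L₀/L = 46.2/42.0 = 1.10000
β = √(1 − 1/γ²) = 0.4166

β ≈ 0.4166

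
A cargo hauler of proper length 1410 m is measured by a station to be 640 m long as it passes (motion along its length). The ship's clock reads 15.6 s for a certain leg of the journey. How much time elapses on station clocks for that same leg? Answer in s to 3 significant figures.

Length contraction ⇒ γ = L₀/L = 1410/640 = 2.2031
Time dilation: Δt = γτ₀ = 2.2031 × 15.6 s = 34.4 s

Δt ≈ 34.4 s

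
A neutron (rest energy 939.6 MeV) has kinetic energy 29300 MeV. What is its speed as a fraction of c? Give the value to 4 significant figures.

γ = 1 + K/(m₀c²) = 1 + 29300/939.6 = 32.1835
β = √(1 − 1/γ²) = 0.9995

β ≈ 0.9995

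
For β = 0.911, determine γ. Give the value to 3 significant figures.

γ ≈ 2.42

γ = 1/√(1 − β²) = 1/√(1 − 0.911²) = 1/√(0.17008) = 2.42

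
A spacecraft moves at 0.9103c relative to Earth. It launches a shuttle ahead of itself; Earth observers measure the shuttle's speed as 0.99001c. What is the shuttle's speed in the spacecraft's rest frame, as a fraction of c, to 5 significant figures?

Inverse velocity addition: u' = (u − v)/(1 − uv/c²)
= (0.99001 − 0.9103)/(1 − 0.99001×0.9103) = 0.079710/0.09879390 = 0.80683

u' ≈ 0.80683c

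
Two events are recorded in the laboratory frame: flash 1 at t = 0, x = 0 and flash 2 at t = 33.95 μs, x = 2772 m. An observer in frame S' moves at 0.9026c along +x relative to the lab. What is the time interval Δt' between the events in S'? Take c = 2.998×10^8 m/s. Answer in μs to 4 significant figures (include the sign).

Δt' ≈ 59.48 μs

γ = 1/√(1 − 0.9026²) = 2.32299
Δt' = γ(Δt − vΔx/c²) = 2.32299 × (33.95 μs − 0.9026×2772 m / (2.998×10^8 m/s))
= 2.32299 × (25.6044 μs) = 59.48 μs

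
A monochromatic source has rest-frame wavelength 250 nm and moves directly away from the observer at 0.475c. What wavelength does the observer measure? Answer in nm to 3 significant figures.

Relativistic Doppler: λ_obs = λ_src √((1+β)/(1−β))
= 250 × √(1.4750/0.52500) = 250 × 1.6762 = 419 nm

λ_obs ≈ 419 nm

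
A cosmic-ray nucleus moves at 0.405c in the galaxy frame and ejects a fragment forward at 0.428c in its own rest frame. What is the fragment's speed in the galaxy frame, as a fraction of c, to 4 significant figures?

Compose boost 2: (0.428 + 0.405)/(1 + 0.428×0.405) = 0.8330/1.17334 = 0.7099

u ≈ 0.7099c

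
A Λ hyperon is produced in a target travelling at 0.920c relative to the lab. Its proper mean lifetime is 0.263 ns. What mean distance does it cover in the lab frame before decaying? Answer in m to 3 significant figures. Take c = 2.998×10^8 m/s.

d ≈ 0.185 m

γ = 1/√(1 − 0.920²) = 2.5516
Dilated lifetime: Δt = γτ₀ = 2.5516 × 0.263 ns = 0.67106 ns
d = vΔt = 0.920c × 0.67106 ns = 2.7582×10^8 m/s × 6.7106×10^-10 s = 0.185 m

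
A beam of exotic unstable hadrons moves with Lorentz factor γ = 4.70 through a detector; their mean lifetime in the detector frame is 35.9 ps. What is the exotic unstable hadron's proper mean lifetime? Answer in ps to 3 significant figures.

τ₀ ≈ 7.64 ps

γ = 4.70 (given)
Proper time: τ₀ = Δt/γ = 35.9/4.70 = 7.64 ps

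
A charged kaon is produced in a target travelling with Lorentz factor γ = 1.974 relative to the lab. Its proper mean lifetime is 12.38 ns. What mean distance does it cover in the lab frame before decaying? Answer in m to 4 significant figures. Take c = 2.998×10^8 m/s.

β = √(1 − 1/γ²) = √(1 − 1/1.974²) = 0.862190
Dilated lifetime: Δt = γτ₀ = 1.974 × 12.38 ns = 24.4381 ns
d = vΔt = 0.862190c × 24.4381 ns = 2.58484×10^8 m/s × 2.44381×10^-8 s = 6.317 m

d ≈ 6.317 m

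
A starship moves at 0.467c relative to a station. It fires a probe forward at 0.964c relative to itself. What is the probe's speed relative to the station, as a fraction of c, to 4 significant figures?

u ≈ 0.9868c

Relativistic velocity addition: u = (u' + v)/(1 + u'v/c²)
= (0.964 + 0.467)/(1 + 0.964×0.467) = 1.431/1.45019 = 0.9868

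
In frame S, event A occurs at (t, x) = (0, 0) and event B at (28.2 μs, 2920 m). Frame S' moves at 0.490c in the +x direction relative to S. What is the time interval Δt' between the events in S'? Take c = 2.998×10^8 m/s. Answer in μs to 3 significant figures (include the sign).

Δt' ≈ 26.9 μs

γ = 1/√(1 − 0.490²) = 1.1472
Δt' = γ(Δt − vΔx/c²) = 1.1472 × (28.2 μs − 0.490×2920 m / (2.998×10^8 m/s))
= 1.1472 × (23.427 μs) = 26.9 μs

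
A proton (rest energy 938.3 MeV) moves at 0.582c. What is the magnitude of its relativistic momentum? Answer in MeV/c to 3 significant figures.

γ = 1/√(1 − 0.582²) = 1.2297
p = γβm₀c = 1.2297 × 0.582 × 938.3 MeV/c = 672 MeV/c

p ≈ 672 MeV/c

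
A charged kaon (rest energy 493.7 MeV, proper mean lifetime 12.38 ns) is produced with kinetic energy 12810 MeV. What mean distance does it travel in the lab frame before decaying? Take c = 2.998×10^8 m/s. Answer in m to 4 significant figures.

d ≈ 99.95 m

γ = 1 + K/(m₀c²) = 1 + 12810/493.7 = 26.9469
β = √(1 − 1/γ²) = 0.999311
Dilated lifetime: γτ₀ = 26.9469 × 12.38 ns = 333.603 ns
d = βc·γτ₀ = 0.999311 × (2.998×10^8 m/s) × 3.33603×10^-7 s = 99.95 m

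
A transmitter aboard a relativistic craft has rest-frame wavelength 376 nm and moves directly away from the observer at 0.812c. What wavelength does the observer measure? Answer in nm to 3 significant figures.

λ_obs ≈ 1170 nm

Relativistic Doppler: λ_obs = λ_src √((1+β)/(1−β))
= 376 × √(1.8120/0.18800) = 376 × 3.1046 = 1170 nm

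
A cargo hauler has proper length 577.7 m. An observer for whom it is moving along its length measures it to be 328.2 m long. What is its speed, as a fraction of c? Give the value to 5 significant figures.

β ≈ 0.82295

γ = L₀/L = 577.7/328.2 = 1.760207
β = √(1 − 1/γ²) = 0.82295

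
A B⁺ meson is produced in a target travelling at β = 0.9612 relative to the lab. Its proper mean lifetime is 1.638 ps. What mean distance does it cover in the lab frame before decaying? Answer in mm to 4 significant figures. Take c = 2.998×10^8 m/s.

d ≈ 1.711 mm

γ = 1/√(1 − 0.9612²) = 3.62513
Dilated lifetime: Δt = γτ₀ = 3.62513 × 1.638 ps = 5.93796 ps
d = vΔt = 0.9612c × 5.93796 ps = 2.88168×10^8 m/s × 5.93796×10^-12 s = 1.711 mm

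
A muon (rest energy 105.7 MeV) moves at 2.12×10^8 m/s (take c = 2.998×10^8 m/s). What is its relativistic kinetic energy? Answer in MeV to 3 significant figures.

K ≈ 43.8 MeV

β = v/c = 2.12×10^8 / 2.998×10^8 = 0.70714
γ = 1/√(1 − 0.70714²) = 1.4143
K = (γ − 1)m₀c² = (1.4143 − 1) × 105.7 MeV = 0.41428 × 105.7 MeV = 43.8 MeV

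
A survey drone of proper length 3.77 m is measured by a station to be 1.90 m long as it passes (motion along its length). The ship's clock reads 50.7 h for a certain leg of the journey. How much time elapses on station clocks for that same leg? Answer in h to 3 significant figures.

Δt ≈ 101 h

Length contraction ⇒ γ = L₀/L = 3.77/1.90 = 1.9842
Time dilation: Δt = γτ₀ = 1.9842 × 50.7 h = 101 h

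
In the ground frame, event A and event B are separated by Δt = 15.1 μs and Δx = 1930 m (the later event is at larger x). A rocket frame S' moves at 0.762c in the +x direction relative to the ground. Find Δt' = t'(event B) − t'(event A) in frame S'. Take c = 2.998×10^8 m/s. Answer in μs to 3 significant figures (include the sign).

γ = 1/√(1 − 0.762²) = 1.5442
Δt' = γ(Δt − vΔx/c²) = 1.5442 × (15.1 μs − 0.762×1930 m / (2.998×10^8 m/s))
= 1.5442 × (10.195 μs) = 15.7 μs

Δt' ≈ 15.7 μs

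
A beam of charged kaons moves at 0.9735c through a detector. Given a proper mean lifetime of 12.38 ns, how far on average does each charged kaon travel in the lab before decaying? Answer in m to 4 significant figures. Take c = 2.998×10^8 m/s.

γ = 1/√(1 − 0.9735²) = 4.37279
Dilated lifetime: Δt = γτ₀ = 4.37279 × 12.38 ns = 54.1351 ns
d = vΔt = 0.9735c × 54.1351 ns = 2.91855×10^8 m/s × 5.41351×10^-8 s = 15.80 m

d ≈ 15.80 m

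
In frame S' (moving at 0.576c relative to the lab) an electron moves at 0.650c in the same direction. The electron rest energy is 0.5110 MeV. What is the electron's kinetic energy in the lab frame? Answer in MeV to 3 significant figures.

u_lab = (0.650 + 0.576)/(1 + 0.650×0.576) = 0.892026
γ = 1/√(1 − 0.892026²) = 2.2125
K = (γ − 1)m₀c² = (2.2125 − 1) × 0.5110 = 1.2125 × 0.5110 = 0.620 MeV

K ≈ 0.620 MeV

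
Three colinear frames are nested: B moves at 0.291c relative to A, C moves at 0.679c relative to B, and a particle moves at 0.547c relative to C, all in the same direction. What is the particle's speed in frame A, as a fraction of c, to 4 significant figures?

u ≈ 0.9403c

Compose boost 2: (0.679 + 0.291)/(1 + 0.679×0.291) = 0.9700/1.19759 = 0.809961
Compose boost 3: (0.547 + 0.809961)/(1 + 0.547×0.809961) = 1.35696/1.44305 = 0.9403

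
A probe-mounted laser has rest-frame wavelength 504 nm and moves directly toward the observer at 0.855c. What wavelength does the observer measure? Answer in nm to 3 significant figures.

λ_obs ≈ 141 nm

Relativistic Doppler: λ_obs = λ_src √((1−β)/(1+β))
= 504 × √(0.14500/1.8550) = 504 × 0.27958 = 141 nm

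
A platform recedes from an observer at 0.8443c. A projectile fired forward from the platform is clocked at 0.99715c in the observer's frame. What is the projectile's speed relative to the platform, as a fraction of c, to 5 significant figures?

Inverse velocity addition: u' = (u − v)/(1 − uv/c²)
= (0.99715 − 0.8443)/(1 − 0.99715×0.8443) = 0.15285/0.1581063 = 0.96675

u' ≈ 0.96675c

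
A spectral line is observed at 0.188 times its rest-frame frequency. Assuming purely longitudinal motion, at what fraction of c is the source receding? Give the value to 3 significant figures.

β ≈ 0.932

f_obs/f_src = √((1−β)/(1+β)) = 0.188  ⇒  (1−β)/(1+β) = 0.035344
β = |1 − D²|/(1 + D²) = |1 − 0.035344|/(1 + 0.035344) = 0.932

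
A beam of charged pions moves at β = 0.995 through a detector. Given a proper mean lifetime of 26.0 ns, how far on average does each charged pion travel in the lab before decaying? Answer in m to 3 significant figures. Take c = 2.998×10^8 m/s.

d ≈ 77.7 m

γ = 1/√(1 − 0.995²) = 10.013
Dilated lifetime: Δt = γτ₀ = 10.013 × 26.0 ns = 260.33 ns
d = vΔt = 0.995c × 260.33 ns = 2.9830×10^8 m/s × 2.6033×10^-7 s = 77.7 m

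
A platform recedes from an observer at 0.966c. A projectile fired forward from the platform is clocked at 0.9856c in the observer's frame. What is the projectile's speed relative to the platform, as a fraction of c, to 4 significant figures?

u' ≈ 0.4091c

Inverse velocity addition: u' = (u − v)/(1 − uv/c²)
= (0.9856 − 0.966)/(1 − 0.9856×0.966) = 0.01960/0.0479104 = 0.4091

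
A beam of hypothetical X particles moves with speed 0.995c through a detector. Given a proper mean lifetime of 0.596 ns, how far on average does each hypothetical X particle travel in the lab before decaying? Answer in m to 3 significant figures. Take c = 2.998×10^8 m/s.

d ≈ 1.78 m

γ = 1/√(1 − 0.995²) = 10.013
Dilated lifetime: Δt = γτ₀ = 10.013 × 0.596 ns = 5.9675 ns
d = vΔt = 0.995c × 5.9675 ns = 2.9830×10^8 m/s × 5.9675×10^-9 s = 1.78 m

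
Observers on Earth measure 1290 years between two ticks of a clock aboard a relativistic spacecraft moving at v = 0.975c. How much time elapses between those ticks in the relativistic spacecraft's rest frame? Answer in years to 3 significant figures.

γ = 1/√(1 − 0.975²) = 4.5004
Proper time: τ₀ = Δt/γ = 1290/4.5004 = 287 years

τ₀ ≈ 287 years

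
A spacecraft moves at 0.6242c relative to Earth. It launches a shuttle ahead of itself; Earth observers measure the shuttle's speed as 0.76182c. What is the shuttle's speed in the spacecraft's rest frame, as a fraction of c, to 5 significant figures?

Inverse velocity addition: u' = (u − v)/(1 − uv/c²)
= (0.76182 − 0.6242)/(1 − 0.76182×0.6242) = 0.13762/0.5244720 = 0.26240

u' ≈ 0.26240c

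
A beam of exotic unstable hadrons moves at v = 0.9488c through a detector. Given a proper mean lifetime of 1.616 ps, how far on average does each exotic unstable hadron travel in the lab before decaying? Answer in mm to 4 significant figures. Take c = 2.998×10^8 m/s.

γ = 1/√(1 − 0.9488²) = 3.16578
Dilated lifetime: Δt = γτ₀ = 3.16578 × 1.616 ps = 5.11591 ps
d = vΔt = 0.9488c × 5.11591 ps = 2.84450×10^8 m/s × 5.11591×10^-12 s = 1.455 mm

d ≈ 1.455 mm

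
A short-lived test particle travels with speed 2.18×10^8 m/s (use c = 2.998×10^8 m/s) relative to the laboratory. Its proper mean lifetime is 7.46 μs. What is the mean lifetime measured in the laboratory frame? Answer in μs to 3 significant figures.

Δt ≈ 10.9 μs

β = v/c = 2.18×10^8 / 2.998×10^8 = 0.72715
γ = 1/√(1 − 0.72715²) = 1.4567
Time dilation: Δt = γτ₀ = 1.4567 × 7.46 μs = 10.9 μs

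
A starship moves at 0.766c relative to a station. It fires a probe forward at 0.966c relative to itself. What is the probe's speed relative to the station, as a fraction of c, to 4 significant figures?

Relativistic velocity addition: u = (u' + v)/(1 + u'v/c²)
= (0.966 + 0.766)/(1 + 0.966×0.766) = 1.732/1.73996 = 0.9954

u ≈ 0.9954c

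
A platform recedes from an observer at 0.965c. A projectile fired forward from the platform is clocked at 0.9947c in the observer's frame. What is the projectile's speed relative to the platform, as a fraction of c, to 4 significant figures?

u' ≈ 0.7404c

Inverse velocity addition: u' = (u − v)/(1 − uv/c²)
= (0.9947 − 0.965)/(1 − 0.9947×0.965) = 0.02970/0.0401145 = 0.7404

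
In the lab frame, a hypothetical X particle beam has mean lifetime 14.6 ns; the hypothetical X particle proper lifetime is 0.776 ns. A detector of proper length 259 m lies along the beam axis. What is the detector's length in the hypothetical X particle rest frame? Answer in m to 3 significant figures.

Time dilation ⇒ γ = Δt/τ₀ = 14.6/0.776 = 18.814
Length contraction: L = L₀/γ = 259/18.814 = 13.8 m

L ≈ 13.8 m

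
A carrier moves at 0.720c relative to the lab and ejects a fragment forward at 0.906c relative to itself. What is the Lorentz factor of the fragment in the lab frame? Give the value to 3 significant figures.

γ ≈ 5.63

u_lab = (0.906 + 0.720)/(1 + 0.906×0.720) = 1.626/1.65232 = 0.984071
γ = 1/√(1 − 0.984071²) = 5.63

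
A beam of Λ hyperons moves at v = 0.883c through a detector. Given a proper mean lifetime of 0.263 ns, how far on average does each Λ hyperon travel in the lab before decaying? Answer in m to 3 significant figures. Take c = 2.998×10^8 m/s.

d ≈ 0.148 m

γ = 1/√(1 − 0.883²) = 2.1305
Dilated lifetime: Δt = γτ₀ = 2.1305 × 0.263 ns = 0.56032 ns
d = vΔt = 0.883c × 0.56032 ns = 2.6472×10^8 m/s × 5.6032×10^-10 s = 0.148 m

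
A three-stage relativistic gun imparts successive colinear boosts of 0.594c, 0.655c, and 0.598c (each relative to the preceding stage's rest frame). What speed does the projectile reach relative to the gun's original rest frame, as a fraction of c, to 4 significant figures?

Compose boost 2: (0.655 + 0.594)/(1 + 0.655×0.594) = 1.249/1.38907 = 0.899163
Compose boost 3: (0.598 + 0.899163)/(1 + 0.598×0.899163) = 1.49716/1.53770 = 0.9736

u ≈ 0.9736c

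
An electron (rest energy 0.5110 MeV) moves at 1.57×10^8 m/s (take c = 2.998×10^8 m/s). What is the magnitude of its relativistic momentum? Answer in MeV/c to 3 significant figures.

p ≈ 0.314 MeV/c

β = v/c = 1.57×10^8 / 2.998×10^8 = 0.52368
γ = 1/√(1 − 0.52368²) = 1.1738
p = γβm₀c = 1.1738 × 0.52368 × 0.5110 MeV/c = 0.314 MeV/c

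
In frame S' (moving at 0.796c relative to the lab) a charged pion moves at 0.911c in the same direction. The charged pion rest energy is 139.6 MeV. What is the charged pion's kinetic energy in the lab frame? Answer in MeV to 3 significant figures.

K ≈ 825 MeV

u_lab = (0.911 + 0.796)/(1 + 0.911×0.796) = 0.989476
γ = 1/√(1 − 0.989476²) = 6.9109
K = (γ − 1)m₀c² = (6.9109 − 1) × 139.6 = 5.9109 × 139.6 = 825 MeV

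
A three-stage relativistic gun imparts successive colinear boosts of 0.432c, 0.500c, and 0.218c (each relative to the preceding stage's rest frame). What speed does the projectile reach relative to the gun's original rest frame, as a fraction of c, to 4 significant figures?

Compose boost 2: (0.500 + 0.432)/(1 + 0.500×0.432) = 0.9320/1.21600 = 0.766447
Compose boost 3: (0.218 + 0.766447)/(1 + 0.218×0.766447) = 0.984447/1.16709 = 0.8435

u ≈ 0.8435c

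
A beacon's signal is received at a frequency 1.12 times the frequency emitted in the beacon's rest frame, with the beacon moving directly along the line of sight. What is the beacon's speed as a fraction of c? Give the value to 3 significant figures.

β ≈ 0.113

f_obs/f_src = √((1+β)/(1−β)) = 1.12  ⇒  (1+β)/(1−β) = 1.2544
β = |1 − D²|/(1 + D²) = |1 − 1.2544|/(1 + 1.2544) = 0.113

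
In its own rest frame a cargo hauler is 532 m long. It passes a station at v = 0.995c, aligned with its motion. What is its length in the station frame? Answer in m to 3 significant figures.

L ≈ 53.1 m

γ = 1/√(1 − 0.995²) = 10.013
Length contraction: L = L₀/γ = 532/10.013 = 53.1 m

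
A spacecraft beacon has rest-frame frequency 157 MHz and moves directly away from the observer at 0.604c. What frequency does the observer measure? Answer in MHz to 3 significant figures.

f_obs ≈ 78.0 MHz

Relativistic Doppler: f_obs = f_src √((1−β)/(1+β))
= 157 × √(0.39600/1.6040) = 157 × 0.49687 = 78.0 MHz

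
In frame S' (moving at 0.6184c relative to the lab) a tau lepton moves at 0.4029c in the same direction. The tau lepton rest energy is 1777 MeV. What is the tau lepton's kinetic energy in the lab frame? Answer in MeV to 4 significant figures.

u_lab = (0.4029 + 0.6184)/(1 + 0.4029×0.6184) = 0.8175938
γ = 1/√(1 − 0.8175938²) = 1.73673
K = (γ − 1)m₀c² = (1.73673 − 1) × 1777 = 0.736728 × 1777 = 1309 MeV

K ≈ 1309 MeV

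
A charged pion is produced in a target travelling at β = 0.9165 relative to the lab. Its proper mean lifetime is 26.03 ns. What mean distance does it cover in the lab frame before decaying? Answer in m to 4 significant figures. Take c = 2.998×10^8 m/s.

γ = 1/√(1 − 0.9165²) = 2.49978
Dilated lifetime: Δt = γτ₀ = 2.49978 × 26.03 ns = 65.0694 ns
d = vΔt = 0.9165c × 65.0694 ns = 2.74767×10^8 m/s × 6.50694×10^-8 s = 17.88 m

d ≈ 17.88 m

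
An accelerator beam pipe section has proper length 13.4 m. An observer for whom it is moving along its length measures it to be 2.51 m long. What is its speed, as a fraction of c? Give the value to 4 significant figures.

β ≈ 0.9823

γ = L₀/L = 13.4/2.51 = 5.33865
β = √(1 − 1/γ²) = 0.9823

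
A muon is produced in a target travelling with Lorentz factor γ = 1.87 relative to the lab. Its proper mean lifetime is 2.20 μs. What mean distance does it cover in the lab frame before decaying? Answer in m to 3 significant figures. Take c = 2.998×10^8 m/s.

β = √(1 − 1/γ²) = √(1 − 1/1.87²) = 0.84500
Dilated lifetime: Δt = γτ₀ = 1.87 × 2.20 μs = 4.1140 μs
d = vΔt = 0.84500c × 4.1140 μs = 2.5333×10^8 m/s × 4.1140×10^-6 s = 1040 m

d ≈ 1040 m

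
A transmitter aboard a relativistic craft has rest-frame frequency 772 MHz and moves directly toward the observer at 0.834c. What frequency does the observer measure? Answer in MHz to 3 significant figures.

f_obs ≈ 2570 MHz

Relativistic Doppler: f_obs = f_src √((1+β)/(1−β))
= 772 × √(1.8340/0.16600) = 772 × 3.3239 = 2570 MHz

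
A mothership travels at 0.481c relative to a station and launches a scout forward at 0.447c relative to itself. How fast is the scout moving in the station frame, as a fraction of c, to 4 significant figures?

u ≈ 0.7638c

Compose boost 2: (0.447 + 0.481)/(1 + 0.447×0.481) = 0.9280/1.21501 = 0.7638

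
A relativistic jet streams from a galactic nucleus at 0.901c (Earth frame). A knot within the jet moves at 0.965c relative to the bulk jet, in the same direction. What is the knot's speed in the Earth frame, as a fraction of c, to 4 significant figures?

u ≈ 0.9981c

Relativistic velocity addition: u = (u' + v)/(1 + u'v/c²)
= (0.965 + 0.901)/(1 + 0.965×0.901) = 1.866/1.86946 = 0.9981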